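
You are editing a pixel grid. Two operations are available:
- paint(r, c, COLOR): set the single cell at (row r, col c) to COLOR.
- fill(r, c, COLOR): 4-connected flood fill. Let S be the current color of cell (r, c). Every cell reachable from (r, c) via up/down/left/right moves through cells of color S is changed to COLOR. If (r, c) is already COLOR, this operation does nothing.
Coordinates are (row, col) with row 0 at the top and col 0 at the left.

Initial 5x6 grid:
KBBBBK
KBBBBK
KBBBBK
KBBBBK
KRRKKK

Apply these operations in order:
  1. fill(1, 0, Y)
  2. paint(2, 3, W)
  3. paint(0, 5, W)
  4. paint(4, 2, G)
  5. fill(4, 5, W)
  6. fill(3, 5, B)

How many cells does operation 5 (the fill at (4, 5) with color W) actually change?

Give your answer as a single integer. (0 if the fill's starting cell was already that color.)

After op 1 fill(1,0,Y) [5 cells changed]:
YBBBBK
YBBBBK
YBBBBK
YBBBBK
YRRKKK
After op 2 paint(2,3,W):
YBBBBK
YBBBBK
YBBWBK
YBBBBK
YRRKKK
After op 3 paint(0,5,W):
YBBBBW
YBBBBK
YBBWBK
YBBBBK
YRRKKK
After op 4 paint(4,2,G):
YBBBBW
YBBBBK
YBBWBK
YBBBBK
YRGKKK
After op 5 fill(4,5,W) [6 cells changed]:
YBBBBW
YBBBBW
YBBWBW
YBBBBW
YRGWWW

Answer: 6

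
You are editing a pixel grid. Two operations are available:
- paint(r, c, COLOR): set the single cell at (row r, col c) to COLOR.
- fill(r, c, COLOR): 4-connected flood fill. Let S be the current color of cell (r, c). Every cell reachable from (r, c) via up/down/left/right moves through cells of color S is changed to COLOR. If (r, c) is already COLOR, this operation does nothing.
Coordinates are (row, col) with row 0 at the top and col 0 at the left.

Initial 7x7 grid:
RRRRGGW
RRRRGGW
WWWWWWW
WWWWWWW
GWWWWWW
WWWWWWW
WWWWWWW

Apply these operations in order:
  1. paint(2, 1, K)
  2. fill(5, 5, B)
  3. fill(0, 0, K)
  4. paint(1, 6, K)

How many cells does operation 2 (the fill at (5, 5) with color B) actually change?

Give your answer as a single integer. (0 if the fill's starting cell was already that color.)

Answer: 35

Derivation:
After op 1 paint(2,1,K):
RRRRGGW
RRRRGGW
WKWWWWW
WWWWWWW
GWWWWWW
WWWWWWW
WWWWWWW
After op 2 fill(5,5,B) [35 cells changed]:
RRRRGGB
RRRRGGB
BKBBBBB
BBBBBBB
GBBBBBB
BBBBBBB
BBBBBBB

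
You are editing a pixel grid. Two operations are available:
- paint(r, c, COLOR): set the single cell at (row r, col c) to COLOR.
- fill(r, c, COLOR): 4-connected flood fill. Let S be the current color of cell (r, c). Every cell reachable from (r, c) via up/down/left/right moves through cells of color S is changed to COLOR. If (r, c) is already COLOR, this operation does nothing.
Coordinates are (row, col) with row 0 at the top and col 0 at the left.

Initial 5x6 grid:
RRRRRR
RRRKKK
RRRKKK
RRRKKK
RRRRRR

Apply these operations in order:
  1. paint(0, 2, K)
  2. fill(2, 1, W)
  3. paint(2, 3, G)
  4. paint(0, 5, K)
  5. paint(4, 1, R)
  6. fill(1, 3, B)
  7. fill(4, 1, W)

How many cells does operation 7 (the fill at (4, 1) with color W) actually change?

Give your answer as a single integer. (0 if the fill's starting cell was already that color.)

After op 1 paint(0,2,K):
RRKRRR
RRRKKK
RRRKKK
RRRKKK
RRRRRR
After op 2 fill(2,1,W) [17 cells changed]:
WWKRRR
WWWKKK
WWWKKK
WWWKKK
WWWWWW
After op 3 paint(2,3,G):
WWKRRR
WWWKKK
WWWGKK
WWWKKK
WWWWWW
After op 4 paint(0,5,K):
WWKRRK
WWWKKK
WWWGKK
WWWKKK
WWWWWW
After op 5 paint(4,1,R):
WWKRRK
WWWKKK
WWWGKK
WWWKKK
WRWWWW
After op 6 fill(1,3,B) [9 cells changed]:
WWKRRB
WWWBBB
WWWGBB
WWWBBB
WRWWWW
After op 7 fill(4,1,W) [1 cells changed]:
WWKRRB
WWWBBB
WWWGBB
WWWBBB
WWWWWW

Answer: 1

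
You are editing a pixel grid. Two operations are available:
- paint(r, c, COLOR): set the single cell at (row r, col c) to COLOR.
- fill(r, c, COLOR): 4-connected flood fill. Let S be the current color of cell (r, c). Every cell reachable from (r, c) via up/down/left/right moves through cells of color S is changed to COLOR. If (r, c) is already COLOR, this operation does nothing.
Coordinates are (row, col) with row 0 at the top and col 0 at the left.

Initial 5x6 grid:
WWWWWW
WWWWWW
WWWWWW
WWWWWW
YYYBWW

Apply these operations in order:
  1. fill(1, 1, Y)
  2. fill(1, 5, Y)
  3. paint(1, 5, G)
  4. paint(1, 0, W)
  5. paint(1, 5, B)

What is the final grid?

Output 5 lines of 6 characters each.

After op 1 fill(1,1,Y) [26 cells changed]:
YYYYYY
YYYYYY
YYYYYY
YYYYYY
YYYBYY
After op 2 fill(1,5,Y) [0 cells changed]:
YYYYYY
YYYYYY
YYYYYY
YYYYYY
YYYBYY
After op 3 paint(1,5,G):
YYYYYY
YYYYYG
YYYYYY
YYYYYY
YYYBYY
After op 4 paint(1,0,W):
YYYYYY
WYYYYG
YYYYYY
YYYYYY
YYYBYY
After op 5 paint(1,5,B):
YYYYYY
WYYYYB
YYYYYY
YYYYYY
YYYBYY

Answer: YYYYYY
WYYYYB
YYYYYY
YYYYYY
YYYBYY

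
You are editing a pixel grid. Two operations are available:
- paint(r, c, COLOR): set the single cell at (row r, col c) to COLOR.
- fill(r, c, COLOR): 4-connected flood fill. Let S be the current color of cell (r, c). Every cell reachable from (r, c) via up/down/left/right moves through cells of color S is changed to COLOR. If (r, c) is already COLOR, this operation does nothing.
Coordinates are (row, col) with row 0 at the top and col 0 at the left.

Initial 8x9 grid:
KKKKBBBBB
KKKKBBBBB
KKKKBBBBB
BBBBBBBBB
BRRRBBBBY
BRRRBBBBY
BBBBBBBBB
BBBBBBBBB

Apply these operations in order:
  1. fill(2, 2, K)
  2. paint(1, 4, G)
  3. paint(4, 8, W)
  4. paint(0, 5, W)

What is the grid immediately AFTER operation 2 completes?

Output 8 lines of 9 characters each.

After op 1 fill(2,2,K) [0 cells changed]:
KKKKBBBBB
KKKKBBBBB
KKKKBBBBB
BBBBBBBBB
BRRRBBBBY
BRRRBBBBY
BBBBBBBBB
BBBBBBBBB
After op 2 paint(1,4,G):
KKKKBBBBB
KKKKGBBBB
KKKKBBBBB
BBBBBBBBB
BRRRBBBBY
BRRRBBBBY
BBBBBBBBB
BBBBBBBBB

Answer: KKKKBBBBB
KKKKGBBBB
KKKKBBBBB
BBBBBBBBB
BRRRBBBBY
BRRRBBBBY
BBBBBBBBB
BBBBBBBBB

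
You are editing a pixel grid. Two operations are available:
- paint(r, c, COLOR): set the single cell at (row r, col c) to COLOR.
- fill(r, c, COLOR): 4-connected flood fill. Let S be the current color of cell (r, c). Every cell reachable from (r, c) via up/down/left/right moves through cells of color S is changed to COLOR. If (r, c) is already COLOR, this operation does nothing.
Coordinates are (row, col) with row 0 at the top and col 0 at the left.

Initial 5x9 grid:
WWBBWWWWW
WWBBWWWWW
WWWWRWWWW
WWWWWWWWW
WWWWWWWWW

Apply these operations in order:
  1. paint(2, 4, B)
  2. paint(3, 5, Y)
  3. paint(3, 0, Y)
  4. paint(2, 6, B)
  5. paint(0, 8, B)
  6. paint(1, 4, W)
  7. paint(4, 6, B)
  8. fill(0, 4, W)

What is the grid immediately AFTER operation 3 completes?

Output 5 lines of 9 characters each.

After op 1 paint(2,4,B):
WWBBWWWWW
WWBBWWWWW
WWWWBWWWW
WWWWWWWWW
WWWWWWWWW
After op 2 paint(3,5,Y):
WWBBWWWWW
WWBBWWWWW
WWWWBWWWW
WWWWWYWWW
WWWWWWWWW
After op 3 paint(3,0,Y):
WWBBWWWWW
WWBBWWWWW
WWWWBWWWW
YWWWWYWWW
WWWWWWWWW

Answer: WWBBWWWWW
WWBBWWWWW
WWWWBWWWW
YWWWWYWWW
WWWWWWWWW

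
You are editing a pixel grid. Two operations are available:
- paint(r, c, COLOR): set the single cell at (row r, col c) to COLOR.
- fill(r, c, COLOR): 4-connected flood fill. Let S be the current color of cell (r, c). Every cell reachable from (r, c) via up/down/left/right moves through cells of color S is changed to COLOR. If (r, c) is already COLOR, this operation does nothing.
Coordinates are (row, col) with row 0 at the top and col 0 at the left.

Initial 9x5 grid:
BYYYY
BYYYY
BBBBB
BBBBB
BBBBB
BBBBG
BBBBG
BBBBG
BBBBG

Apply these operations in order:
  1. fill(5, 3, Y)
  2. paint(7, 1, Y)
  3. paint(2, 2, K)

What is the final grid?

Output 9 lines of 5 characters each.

After op 1 fill(5,3,Y) [33 cells changed]:
YYYYY
YYYYY
YYYYY
YYYYY
YYYYY
YYYYG
YYYYG
YYYYG
YYYYG
After op 2 paint(7,1,Y):
YYYYY
YYYYY
YYYYY
YYYYY
YYYYY
YYYYG
YYYYG
YYYYG
YYYYG
After op 3 paint(2,2,K):
YYYYY
YYYYY
YYKYY
YYYYY
YYYYY
YYYYG
YYYYG
YYYYG
YYYYG

Answer: YYYYY
YYYYY
YYKYY
YYYYY
YYYYY
YYYYG
YYYYG
YYYYG
YYYYG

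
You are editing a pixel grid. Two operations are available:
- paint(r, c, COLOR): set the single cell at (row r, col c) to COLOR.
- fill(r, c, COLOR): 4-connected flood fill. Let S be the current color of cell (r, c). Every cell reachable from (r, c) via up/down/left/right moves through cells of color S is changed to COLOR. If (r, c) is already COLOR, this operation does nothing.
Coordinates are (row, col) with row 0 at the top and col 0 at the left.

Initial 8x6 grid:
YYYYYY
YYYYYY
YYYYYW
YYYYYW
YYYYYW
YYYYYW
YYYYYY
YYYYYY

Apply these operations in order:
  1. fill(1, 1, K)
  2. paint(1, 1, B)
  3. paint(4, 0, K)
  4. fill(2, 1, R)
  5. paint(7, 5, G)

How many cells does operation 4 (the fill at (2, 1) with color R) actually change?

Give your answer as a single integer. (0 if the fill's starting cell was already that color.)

After op 1 fill(1,1,K) [44 cells changed]:
KKKKKK
KKKKKK
KKKKKW
KKKKKW
KKKKKW
KKKKKW
KKKKKK
KKKKKK
After op 2 paint(1,1,B):
KKKKKK
KBKKKK
KKKKKW
KKKKKW
KKKKKW
KKKKKW
KKKKKK
KKKKKK
After op 3 paint(4,0,K):
KKKKKK
KBKKKK
KKKKKW
KKKKKW
KKKKKW
KKKKKW
KKKKKK
KKKKKK
After op 4 fill(2,1,R) [43 cells changed]:
RRRRRR
RBRRRR
RRRRRW
RRRRRW
RRRRRW
RRRRRW
RRRRRR
RRRRRR

Answer: 43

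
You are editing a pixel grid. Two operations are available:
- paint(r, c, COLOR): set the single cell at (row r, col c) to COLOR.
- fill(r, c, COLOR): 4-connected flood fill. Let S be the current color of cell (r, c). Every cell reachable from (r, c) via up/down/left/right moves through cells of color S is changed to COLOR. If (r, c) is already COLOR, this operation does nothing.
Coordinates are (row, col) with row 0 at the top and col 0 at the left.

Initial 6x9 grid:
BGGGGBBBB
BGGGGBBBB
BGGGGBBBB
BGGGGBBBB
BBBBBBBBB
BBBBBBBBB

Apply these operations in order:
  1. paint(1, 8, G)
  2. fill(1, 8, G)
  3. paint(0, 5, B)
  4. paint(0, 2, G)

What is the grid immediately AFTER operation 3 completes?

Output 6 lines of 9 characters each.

After op 1 paint(1,8,G):
BGGGGBBBB
BGGGGBBBG
BGGGGBBBB
BGGGGBBBB
BBBBBBBBB
BBBBBBBBB
After op 2 fill(1,8,G) [0 cells changed]:
BGGGGBBBB
BGGGGBBBG
BGGGGBBBB
BGGGGBBBB
BBBBBBBBB
BBBBBBBBB
After op 3 paint(0,5,B):
BGGGGBBBB
BGGGGBBBG
BGGGGBBBB
BGGGGBBBB
BBBBBBBBB
BBBBBBBBB

Answer: BGGGGBBBB
BGGGGBBBG
BGGGGBBBB
BGGGGBBBB
BBBBBBBBB
BBBBBBBBB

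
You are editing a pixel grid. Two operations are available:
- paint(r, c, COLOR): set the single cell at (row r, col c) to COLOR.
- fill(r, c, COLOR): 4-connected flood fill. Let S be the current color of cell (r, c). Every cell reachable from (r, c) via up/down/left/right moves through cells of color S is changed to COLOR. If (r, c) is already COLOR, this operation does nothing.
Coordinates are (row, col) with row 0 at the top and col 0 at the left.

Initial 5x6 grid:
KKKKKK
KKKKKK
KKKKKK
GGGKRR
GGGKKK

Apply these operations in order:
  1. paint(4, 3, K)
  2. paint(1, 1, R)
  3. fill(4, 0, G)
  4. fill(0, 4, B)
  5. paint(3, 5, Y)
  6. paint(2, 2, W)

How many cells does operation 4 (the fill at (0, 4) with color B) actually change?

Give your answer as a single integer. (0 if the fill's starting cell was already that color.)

After op 1 paint(4,3,K):
KKKKKK
KKKKKK
KKKKKK
GGGKRR
GGGKKK
After op 2 paint(1,1,R):
KKKKKK
KRKKKK
KKKKKK
GGGKRR
GGGKKK
After op 3 fill(4,0,G) [0 cells changed]:
KKKKKK
KRKKKK
KKKKKK
GGGKRR
GGGKKK
After op 4 fill(0,4,B) [21 cells changed]:
BBBBBB
BRBBBB
BBBBBB
GGGBRR
GGGBBB

Answer: 21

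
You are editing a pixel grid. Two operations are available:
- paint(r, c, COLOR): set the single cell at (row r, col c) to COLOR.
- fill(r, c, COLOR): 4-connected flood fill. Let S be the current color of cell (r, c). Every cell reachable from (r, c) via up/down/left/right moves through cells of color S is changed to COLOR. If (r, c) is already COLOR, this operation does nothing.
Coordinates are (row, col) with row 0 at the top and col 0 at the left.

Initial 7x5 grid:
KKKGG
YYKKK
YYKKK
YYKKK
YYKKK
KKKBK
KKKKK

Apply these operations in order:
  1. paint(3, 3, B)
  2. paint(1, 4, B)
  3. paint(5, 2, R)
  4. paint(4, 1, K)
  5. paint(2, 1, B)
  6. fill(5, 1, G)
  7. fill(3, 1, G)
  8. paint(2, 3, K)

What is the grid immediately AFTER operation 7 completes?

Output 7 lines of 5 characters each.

After op 1 paint(3,3,B):
KKKGG
YYKKK
YYKKK
YYKBK
YYKKK
KKKBK
KKKKK
After op 2 paint(1,4,B):
KKKGG
YYKKB
YYKKK
YYKBK
YYKKK
KKKBK
KKKKK
After op 3 paint(5,2,R):
KKKGG
YYKKB
YYKKK
YYKBK
YYKKK
KKRBK
KKKKK
After op 4 paint(4,1,K):
KKKGG
YYKKB
YYKKK
YYKBK
YKKKK
KKRBK
KKKKK
After op 5 paint(2,1,B):
KKKGG
YYKKB
YBKKK
YYKBK
YKKKK
KKRBK
KKKKK
After op 6 fill(5,1,G) [22 cells changed]:
GGGGG
YYGGB
YBGGG
YYGBG
YGGGG
GGRBG
GGGGG
After op 7 fill(3,1,G) [6 cells changed]:
GGGGG
GGGGB
GBGGG
GGGBG
GGGGG
GGRBG
GGGGG

Answer: GGGGG
GGGGB
GBGGG
GGGBG
GGGGG
GGRBG
GGGGG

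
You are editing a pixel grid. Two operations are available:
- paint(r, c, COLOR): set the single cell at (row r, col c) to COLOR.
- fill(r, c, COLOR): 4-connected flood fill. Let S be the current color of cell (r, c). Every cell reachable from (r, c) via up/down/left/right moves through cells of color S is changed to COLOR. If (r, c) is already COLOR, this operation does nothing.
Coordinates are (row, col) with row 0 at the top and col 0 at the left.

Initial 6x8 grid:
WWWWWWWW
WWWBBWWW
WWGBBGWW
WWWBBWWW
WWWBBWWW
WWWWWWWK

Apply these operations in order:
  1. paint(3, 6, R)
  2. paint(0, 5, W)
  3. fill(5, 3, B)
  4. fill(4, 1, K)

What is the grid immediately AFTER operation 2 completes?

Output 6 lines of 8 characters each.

Answer: WWWWWWWW
WWWBBWWW
WWGBBGWW
WWWBBWRW
WWWBBWWW
WWWWWWWK

Derivation:
After op 1 paint(3,6,R):
WWWWWWWW
WWWBBWWW
WWGBBGWW
WWWBBWRW
WWWBBWWW
WWWWWWWK
After op 2 paint(0,5,W):
WWWWWWWW
WWWBBWWW
WWGBBGWW
WWWBBWRW
WWWBBWWW
WWWWWWWK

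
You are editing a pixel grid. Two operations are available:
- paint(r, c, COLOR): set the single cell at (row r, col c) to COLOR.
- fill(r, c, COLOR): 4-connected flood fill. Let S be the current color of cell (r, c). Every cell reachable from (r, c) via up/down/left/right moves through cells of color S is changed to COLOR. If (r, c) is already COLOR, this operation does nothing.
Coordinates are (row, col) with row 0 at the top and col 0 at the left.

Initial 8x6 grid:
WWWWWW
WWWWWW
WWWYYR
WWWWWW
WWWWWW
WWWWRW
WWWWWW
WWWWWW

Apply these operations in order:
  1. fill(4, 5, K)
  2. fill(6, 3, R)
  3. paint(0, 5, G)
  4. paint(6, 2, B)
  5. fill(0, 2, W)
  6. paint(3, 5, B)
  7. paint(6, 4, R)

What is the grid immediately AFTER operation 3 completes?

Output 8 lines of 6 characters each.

After op 1 fill(4,5,K) [44 cells changed]:
KKKKKK
KKKKKK
KKKYYR
KKKKKK
KKKKKK
KKKKRK
KKKKKK
KKKKKK
After op 2 fill(6,3,R) [44 cells changed]:
RRRRRR
RRRRRR
RRRYYR
RRRRRR
RRRRRR
RRRRRR
RRRRRR
RRRRRR
After op 3 paint(0,5,G):
RRRRRG
RRRRRR
RRRYYR
RRRRRR
RRRRRR
RRRRRR
RRRRRR
RRRRRR

Answer: RRRRRG
RRRRRR
RRRYYR
RRRRRR
RRRRRR
RRRRRR
RRRRRR
RRRRRR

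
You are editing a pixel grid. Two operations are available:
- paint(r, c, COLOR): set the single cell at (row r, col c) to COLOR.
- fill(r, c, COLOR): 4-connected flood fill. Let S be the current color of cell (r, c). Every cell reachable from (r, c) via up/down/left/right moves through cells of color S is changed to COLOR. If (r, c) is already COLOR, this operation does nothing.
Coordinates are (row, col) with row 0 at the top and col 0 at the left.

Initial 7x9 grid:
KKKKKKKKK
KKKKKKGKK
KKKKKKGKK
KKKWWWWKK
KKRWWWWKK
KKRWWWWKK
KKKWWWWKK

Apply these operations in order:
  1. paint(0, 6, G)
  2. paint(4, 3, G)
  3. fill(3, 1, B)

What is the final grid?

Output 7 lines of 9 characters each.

Answer: BBBBBBGKK
BBBBBBGKK
BBBBBBGKK
BBBWWWWKK
BBRGWWWKK
BBRWWWWKK
BBBWWWWKK

Derivation:
After op 1 paint(0,6,G):
KKKKKKGKK
KKKKKKGKK
KKKKKKGKK
KKKWWWWKK
KKRWWWWKK
KKRWWWWKK
KKKWWWWKK
After op 2 paint(4,3,G):
KKKKKKGKK
KKKKKKGKK
KKKKKKGKK
KKKWWWWKK
KKRGWWWKK
KKRWWWWKK
KKKWWWWKK
After op 3 fill(3,1,B) [28 cells changed]:
BBBBBBGKK
BBBBBBGKK
BBBBBBGKK
BBBWWWWKK
BBRGWWWKK
BBRWWWWKK
BBBWWWWKK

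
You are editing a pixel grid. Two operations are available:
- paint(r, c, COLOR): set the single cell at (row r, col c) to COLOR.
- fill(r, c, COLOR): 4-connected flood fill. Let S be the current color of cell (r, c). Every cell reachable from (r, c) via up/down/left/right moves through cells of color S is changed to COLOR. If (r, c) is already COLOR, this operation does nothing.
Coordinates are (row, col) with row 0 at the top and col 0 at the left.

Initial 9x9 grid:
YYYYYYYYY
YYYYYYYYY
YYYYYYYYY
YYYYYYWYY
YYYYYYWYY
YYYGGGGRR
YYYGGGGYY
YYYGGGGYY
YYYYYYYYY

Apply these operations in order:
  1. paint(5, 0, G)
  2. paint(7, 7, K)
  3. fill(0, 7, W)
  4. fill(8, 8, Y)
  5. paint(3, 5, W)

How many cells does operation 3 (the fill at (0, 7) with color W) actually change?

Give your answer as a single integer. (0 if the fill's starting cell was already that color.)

Answer: 63

Derivation:
After op 1 paint(5,0,G):
YYYYYYYYY
YYYYYYYYY
YYYYYYYYY
YYYYYYWYY
YYYYYYWYY
GYYGGGGRR
YYYGGGGYY
YYYGGGGYY
YYYYYYYYY
After op 2 paint(7,7,K):
YYYYYYYYY
YYYYYYYYY
YYYYYYYYY
YYYYYYWYY
YYYYYYWYY
GYYGGGGRR
YYYGGGGYY
YYYGGGGKY
YYYYYYYYY
After op 3 fill(0,7,W) [63 cells changed]:
WWWWWWWWW
WWWWWWWWW
WWWWWWWWW
WWWWWWWWW
WWWWWWWWW
GWWGGGGRR
WWWGGGGWW
WWWGGGGKW
WWWWWWWWW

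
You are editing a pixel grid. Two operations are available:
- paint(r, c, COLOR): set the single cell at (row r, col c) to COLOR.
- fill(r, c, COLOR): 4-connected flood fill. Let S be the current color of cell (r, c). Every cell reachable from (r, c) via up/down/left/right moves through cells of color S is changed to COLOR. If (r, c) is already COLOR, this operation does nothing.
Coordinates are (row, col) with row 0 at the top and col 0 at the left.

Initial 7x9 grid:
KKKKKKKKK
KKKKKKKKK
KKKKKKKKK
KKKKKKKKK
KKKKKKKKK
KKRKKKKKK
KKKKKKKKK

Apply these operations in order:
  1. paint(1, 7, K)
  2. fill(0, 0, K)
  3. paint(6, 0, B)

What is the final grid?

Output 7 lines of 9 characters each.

Answer: KKKKKKKKK
KKKKKKKKK
KKKKKKKKK
KKKKKKKKK
KKKKKKKKK
KKRKKKKKK
BKKKKKKKK

Derivation:
After op 1 paint(1,7,K):
KKKKKKKKK
KKKKKKKKK
KKKKKKKKK
KKKKKKKKK
KKKKKKKKK
KKRKKKKKK
KKKKKKKKK
After op 2 fill(0,0,K) [0 cells changed]:
KKKKKKKKK
KKKKKKKKK
KKKKKKKKK
KKKKKKKKK
KKKKKKKKK
KKRKKKKKK
KKKKKKKKK
After op 3 paint(6,0,B):
KKKKKKKKK
KKKKKKKKK
KKKKKKKKK
KKKKKKKKK
KKKKKKKKK
KKRKKKKKK
BKKKKKKKK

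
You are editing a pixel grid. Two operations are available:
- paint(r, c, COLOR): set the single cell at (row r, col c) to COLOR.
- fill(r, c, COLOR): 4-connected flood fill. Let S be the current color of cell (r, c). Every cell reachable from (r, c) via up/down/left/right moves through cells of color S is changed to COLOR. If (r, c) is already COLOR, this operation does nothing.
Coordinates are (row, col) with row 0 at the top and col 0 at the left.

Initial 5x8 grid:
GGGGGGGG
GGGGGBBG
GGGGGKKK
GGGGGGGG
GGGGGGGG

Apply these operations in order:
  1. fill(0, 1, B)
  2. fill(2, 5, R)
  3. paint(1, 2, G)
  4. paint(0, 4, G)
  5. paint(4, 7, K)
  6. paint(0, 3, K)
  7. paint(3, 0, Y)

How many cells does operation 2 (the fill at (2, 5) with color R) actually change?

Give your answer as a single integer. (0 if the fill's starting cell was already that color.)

After op 1 fill(0,1,B) [35 cells changed]:
BBBBBBBB
BBBBBBBB
BBBBBKKK
BBBBBBBB
BBBBBBBB
After op 2 fill(2,5,R) [3 cells changed]:
BBBBBBBB
BBBBBBBB
BBBBBRRR
BBBBBBBB
BBBBBBBB

Answer: 3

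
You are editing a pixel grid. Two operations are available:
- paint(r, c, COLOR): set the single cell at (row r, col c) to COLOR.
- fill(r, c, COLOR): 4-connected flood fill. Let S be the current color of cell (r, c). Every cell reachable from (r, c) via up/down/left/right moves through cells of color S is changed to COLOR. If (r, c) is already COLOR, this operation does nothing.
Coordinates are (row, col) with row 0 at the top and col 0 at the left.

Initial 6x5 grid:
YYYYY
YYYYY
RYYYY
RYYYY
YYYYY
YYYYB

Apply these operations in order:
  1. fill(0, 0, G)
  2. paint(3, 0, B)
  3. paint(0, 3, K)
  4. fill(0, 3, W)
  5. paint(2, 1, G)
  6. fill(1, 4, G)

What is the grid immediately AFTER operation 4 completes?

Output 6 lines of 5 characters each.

Answer: GGGWG
GGGGG
RGGGG
BGGGG
GGGGG
GGGGB

Derivation:
After op 1 fill(0,0,G) [27 cells changed]:
GGGGG
GGGGG
RGGGG
RGGGG
GGGGG
GGGGB
After op 2 paint(3,0,B):
GGGGG
GGGGG
RGGGG
BGGGG
GGGGG
GGGGB
After op 3 paint(0,3,K):
GGGKG
GGGGG
RGGGG
BGGGG
GGGGG
GGGGB
After op 4 fill(0,3,W) [1 cells changed]:
GGGWG
GGGGG
RGGGG
BGGGG
GGGGG
GGGGB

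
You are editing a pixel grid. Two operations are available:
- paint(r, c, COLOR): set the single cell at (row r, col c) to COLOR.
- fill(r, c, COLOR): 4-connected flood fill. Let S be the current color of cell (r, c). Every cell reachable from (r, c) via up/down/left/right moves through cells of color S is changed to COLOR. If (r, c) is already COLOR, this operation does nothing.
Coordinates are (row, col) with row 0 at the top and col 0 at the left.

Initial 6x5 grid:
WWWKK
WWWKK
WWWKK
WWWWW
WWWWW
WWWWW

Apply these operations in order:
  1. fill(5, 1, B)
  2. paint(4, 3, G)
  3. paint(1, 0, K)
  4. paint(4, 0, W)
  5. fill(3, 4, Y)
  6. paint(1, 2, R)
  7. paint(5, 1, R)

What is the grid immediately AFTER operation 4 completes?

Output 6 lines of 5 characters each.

After op 1 fill(5,1,B) [24 cells changed]:
BBBKK
BBBKK
BBBKK
BBBBB
BBBBB
BBBBB
After op 2 paint(4,3,G):
BBBKK
BBBKK
BBBKK
BBBBB
BBBGB
BBBBB
After op 3 paint(1,0,K):
BBBKK
KBBKK
BBBKK
BBBBB
BBBGB
BBBBB
After op 4 paint(4,0,W):
BBBKK
KBBKK
BBBKK
BBBBB
WBBGB
BBBBB

Answer: BBBKK
KBBKK
BBBKK
BBBBB
WBBGB
BBBBB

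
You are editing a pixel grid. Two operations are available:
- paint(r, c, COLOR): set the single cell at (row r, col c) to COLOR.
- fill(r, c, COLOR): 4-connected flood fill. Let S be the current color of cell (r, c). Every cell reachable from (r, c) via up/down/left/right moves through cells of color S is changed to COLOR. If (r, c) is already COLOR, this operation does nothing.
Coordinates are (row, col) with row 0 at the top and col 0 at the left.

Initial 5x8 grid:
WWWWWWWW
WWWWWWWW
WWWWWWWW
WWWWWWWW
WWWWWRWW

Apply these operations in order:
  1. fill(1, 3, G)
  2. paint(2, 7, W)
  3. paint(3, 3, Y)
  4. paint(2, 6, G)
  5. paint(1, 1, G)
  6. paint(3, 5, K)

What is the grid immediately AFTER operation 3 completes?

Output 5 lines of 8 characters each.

Answer: GGGGGGGG
GGGGGGGG
GGGGGGGW
GGGYGGGG
GGGGGRGG

Derivation:
After op 1 fill(1,3,G) [39 cells changed]:
GGGGGGGG
GGGGGGGG
GGGGGGGG
GGGGGGGG
GGGGGRGG
After op 2 paint(2,7,W):
GGGGGGGG
GGGGGGGG
GGGGGGGW
GGGGGGGG
GGGGGRGG
After op 3 paint(3,3,Y):
GGGGGGGG
GGGGGGGG
GGGGGGGW
GGGYGGGG
GGGGGRGG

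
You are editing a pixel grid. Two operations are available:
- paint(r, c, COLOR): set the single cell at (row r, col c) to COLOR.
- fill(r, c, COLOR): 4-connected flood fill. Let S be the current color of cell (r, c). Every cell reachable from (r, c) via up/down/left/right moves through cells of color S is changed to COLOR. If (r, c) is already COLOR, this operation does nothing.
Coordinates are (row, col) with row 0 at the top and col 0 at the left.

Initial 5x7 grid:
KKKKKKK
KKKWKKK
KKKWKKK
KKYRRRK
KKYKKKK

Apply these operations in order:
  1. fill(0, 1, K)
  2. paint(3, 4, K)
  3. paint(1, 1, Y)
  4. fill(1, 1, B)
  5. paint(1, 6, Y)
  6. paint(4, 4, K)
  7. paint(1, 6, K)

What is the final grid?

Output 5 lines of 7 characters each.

After op 1 fill(0,1,K) [0 cells changed]:
KKKKKKK
KKKWKKK
KKKWKKK
KKYRRRK
KKYKKKK
After op 2 paint(3,4,K):
KKKKKKK
KKKWKKK
KKKWKKK
KKYRKRK
KKYKKKK
After op 3 paint(1,1,Y):
KKKKKKK
KYKWKKK
KKKWKKK
KKYRKRK
KKYKKKK
After op 4 fill(1,1,B) [1 cells changed]:
KKKKKKK
KBKWKKK
KKKWKKK
KKYRKRK
KKYKKKK
After op 5 paint(1,6,Y):
KKKKKKK
KBKWKKY
KKKWKKK
KKYRKRK
KKYKKKK
After op 6 paint(4,4,K):
KKKKKKK
KBKWKKY
KKKWKKK
KKYRKRK
KKYKKKK
After op 7 paint(1,6,K):
KKKKKKK
KBKWKKK
KKKWKKK
KKYRKRK
KKYKKKK

Answer: KKKKKKK
KBKWKKK
KKKWKKK
KKYRKRK
KKYKKKK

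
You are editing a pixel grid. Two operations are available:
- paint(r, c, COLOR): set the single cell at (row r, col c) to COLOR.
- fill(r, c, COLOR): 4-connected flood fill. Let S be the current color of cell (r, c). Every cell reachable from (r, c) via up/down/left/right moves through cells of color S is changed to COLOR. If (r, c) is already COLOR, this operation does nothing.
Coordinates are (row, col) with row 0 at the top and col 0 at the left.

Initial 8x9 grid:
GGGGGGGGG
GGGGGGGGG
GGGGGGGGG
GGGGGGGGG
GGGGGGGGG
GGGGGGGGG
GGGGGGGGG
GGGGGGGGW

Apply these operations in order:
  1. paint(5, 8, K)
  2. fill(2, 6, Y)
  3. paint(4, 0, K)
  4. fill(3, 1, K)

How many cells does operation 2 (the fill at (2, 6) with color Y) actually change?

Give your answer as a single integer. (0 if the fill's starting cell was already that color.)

After op 1 paint(5,8,K):
GGGGGGGGG
GGGGGGGGG
GGGGGGGGG
GGGGGGGGG
GGGGGGGGG
GGGGGGGGK
GGGGGGGGG
GGGGGGGGW
After op 2 fill(2,6,Y) [70 cells changed]:
YYYYYYYYY
YYYYYYYYY
YYYYYYYYY
YYYYYYYYY
YYYYYYYYY
YYYYYYYYK
YYYYYYYYY
YYYYYYYYW

Answer: 70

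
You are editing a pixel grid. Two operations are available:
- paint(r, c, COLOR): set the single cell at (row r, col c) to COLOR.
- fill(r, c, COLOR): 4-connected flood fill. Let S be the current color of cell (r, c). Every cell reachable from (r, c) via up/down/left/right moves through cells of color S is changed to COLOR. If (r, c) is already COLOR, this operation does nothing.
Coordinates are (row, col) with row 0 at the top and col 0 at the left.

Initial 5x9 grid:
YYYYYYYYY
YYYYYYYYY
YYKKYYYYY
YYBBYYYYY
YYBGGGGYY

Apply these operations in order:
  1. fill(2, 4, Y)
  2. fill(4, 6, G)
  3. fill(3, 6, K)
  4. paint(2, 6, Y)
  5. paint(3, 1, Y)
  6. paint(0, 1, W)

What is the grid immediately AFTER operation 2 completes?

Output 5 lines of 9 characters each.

After op 1 fill(2,4,Y) [0 cells changed]:
YYYYYYYYY
YYYYYYYYY
YYKKYYYYY
YYBBYYYYY
YYBGGGGYY
After op 2 fill(4,6,G) [0 cells changed]:
YYYYYYYYY
YYYYYYYYY
YYKKYYYYY
YYBBYYYYY
YYBGGGGYY

Answer: YYYYYYYYY
YYYYYYYYY
YYKKYYYYY
YYBBYYYYY
YYBGGGGYY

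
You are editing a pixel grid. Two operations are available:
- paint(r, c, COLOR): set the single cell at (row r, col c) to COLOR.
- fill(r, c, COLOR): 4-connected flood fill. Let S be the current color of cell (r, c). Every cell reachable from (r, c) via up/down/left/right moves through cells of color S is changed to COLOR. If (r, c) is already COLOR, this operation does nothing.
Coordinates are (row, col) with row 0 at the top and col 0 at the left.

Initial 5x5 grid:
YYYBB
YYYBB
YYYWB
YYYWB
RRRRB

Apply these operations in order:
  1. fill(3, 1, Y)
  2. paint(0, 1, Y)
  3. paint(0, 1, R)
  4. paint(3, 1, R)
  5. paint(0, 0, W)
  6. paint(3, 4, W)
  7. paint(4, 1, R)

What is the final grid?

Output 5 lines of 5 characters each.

Answer: WRYBB
YYYBB
YYYWB
YRYWW
RRRRB

Derivation:
After op 1 fill(3,1,Y) [0 cells changed]:
YYYBB
YYYBB
YYYWB
YYYWB
RRRRB
After op 2 paint(0,1,Y):
YYYBB
YYYBB
YYYWB
YYYWB
RRRRB
After op 3 paint(0,1,R):
YRYBB
YYYBB
YYYWB
YYYWB
RRRRB
After op 4 paint(3,1,R):
YRYBB
YYYBB
YYYWB
YRYWB
RRRRB
After op 5 paint(0,0,W):
WRYBB
YYYBB
YYYWB
YRYWB
RRRRB
After op 6 paint(3,4,W):
WRYBB
YYYBB
YYYWB
YRYWW
RRRRB
After op 7 paint(4,1,R):
WRYBB
YYYBB
YYYWB
YRYWW
RRRRB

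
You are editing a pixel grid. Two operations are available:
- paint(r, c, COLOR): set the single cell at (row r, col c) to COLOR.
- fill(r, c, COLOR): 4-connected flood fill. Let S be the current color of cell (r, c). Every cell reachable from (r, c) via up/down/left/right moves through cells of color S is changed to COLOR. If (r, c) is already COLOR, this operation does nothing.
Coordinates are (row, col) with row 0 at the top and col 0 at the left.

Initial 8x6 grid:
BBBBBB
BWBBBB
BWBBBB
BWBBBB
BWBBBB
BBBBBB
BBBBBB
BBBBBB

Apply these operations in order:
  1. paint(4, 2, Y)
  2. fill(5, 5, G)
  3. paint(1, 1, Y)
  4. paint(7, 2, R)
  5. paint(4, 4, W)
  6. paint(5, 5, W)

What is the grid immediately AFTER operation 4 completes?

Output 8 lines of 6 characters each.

After op 1 paint(4,2,Y):
BBBBBB
BWBBBB
BWBBBB
BWBBBB
BWYBBB
BBBBBB
BBBBBB
BBBBBB
After op 2 fill(5,5,G) [43 cells changed]:
GGGGGG
GWGGGG
GWGGGG
GWGGGG
GWYGGG
GGGGGG
GGGGGG
GGGGGG
After op 3 paint(1,1,Y):
GGGGGG
GYGGGG
GWGGGG
GWGGGG
GWYGGG
GGGGGG
GGGGGG
GGGGGG
After op 4 paint(7,2,R):
GGGGGG
GYGGGG
GWGGGG
GWGGGG
GWYGGG
GGGGGG
GGGGGG
GGRGGG

Answer: GGGGGG
GYGGGG
GWGGGG
GWGGGG
GWYGGG
GGGGGG
GGGGGG
GGRGGG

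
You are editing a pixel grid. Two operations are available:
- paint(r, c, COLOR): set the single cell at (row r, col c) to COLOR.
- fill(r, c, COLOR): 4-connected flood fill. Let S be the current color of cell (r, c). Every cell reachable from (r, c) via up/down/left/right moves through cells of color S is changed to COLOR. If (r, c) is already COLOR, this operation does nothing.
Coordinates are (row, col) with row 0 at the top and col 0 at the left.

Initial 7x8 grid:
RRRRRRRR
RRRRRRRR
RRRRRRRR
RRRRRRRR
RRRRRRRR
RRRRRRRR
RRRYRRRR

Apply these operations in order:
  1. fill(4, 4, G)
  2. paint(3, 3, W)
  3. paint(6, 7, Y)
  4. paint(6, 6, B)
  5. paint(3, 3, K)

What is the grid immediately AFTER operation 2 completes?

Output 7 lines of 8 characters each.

After op 1 fill(4,4,G) [55 cells changed]:
GGGGGGGG
GGGGGGGG
GGGGGGGG
GGGGGGGG
GGGGGGGG
GGGGGGGG
GGGYGGGG
After op 2 paint(3,3,W):
GGGGGGGG
GGGGGGGG
GGGGGGGG
GGGWGGGG
GGGGGGGG
GGGGGGGG
GGGYGGGG

Answer: GGGGGGGG
GGGGGGGG
GGGGGGGG
GGGWGGGG
GGGGGGGG
GGGGGGGG
GGGYGGGG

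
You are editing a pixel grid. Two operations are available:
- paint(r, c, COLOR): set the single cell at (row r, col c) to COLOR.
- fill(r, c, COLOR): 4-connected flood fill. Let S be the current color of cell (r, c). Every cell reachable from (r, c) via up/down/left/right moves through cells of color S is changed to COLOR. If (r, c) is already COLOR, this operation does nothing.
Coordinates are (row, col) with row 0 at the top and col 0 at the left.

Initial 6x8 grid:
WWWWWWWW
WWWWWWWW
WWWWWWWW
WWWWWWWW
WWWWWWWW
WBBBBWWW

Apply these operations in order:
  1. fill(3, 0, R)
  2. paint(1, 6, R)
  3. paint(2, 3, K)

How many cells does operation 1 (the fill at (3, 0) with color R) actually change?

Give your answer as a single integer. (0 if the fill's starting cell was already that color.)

After op 1 fill(3,0,R) [44 cells changed]:
RRRRRRRR
RRRRRRRR
RRRRRRRR
RRRRRRRR
RRRRRRRR
RBBBBRRR

Answer: 44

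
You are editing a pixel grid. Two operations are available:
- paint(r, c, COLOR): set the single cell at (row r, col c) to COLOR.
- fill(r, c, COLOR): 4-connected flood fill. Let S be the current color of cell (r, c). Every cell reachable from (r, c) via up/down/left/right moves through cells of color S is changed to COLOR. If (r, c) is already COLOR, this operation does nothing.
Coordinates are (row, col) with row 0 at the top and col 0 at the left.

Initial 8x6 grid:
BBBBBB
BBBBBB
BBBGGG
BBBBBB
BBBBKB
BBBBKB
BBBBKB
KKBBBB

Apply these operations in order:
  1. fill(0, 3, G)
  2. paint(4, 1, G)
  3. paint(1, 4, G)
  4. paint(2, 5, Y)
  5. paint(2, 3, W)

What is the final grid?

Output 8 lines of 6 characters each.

After op 1 fill(0,3,G) [40 cells changed]:
GGGGGG
GGGGGG
GGGGGG
GGGGGG
GGGGKG
GGGGKG
GGGGKG
KKGGGG
After op 2 paint(4,1,G):
GGGGGG
GGGGGG
GGGGGG
GGGGGG
GGGGKG
GGGGKG
GGGGKG
KKGGGG
After op 3 paint(1,4,G):
GGGGGG
GGGGGG
GGGGGG
GGGGGG
GGGGKG
GGGGKG
GGGGKG
KKGGGG
After op 4 paint(2,5,Y):
GGGGGG
GGGGGG
GGGGGY
GGGGGG
GGGGKG
GGGGKG
GGGGKG
KKGGGG
After op 5 paint(2,3,W):
GGGGGG
GGGGGG
GGGWGY
GGGGGG
GGGGKG
GGGGKG
GGGGKG
KKGGGG

Answer: GGGGGG
GGGGGG
GGGWGY
GGGGGG
GGGGKG
GGGGKG
GGGGKG
KKGGGG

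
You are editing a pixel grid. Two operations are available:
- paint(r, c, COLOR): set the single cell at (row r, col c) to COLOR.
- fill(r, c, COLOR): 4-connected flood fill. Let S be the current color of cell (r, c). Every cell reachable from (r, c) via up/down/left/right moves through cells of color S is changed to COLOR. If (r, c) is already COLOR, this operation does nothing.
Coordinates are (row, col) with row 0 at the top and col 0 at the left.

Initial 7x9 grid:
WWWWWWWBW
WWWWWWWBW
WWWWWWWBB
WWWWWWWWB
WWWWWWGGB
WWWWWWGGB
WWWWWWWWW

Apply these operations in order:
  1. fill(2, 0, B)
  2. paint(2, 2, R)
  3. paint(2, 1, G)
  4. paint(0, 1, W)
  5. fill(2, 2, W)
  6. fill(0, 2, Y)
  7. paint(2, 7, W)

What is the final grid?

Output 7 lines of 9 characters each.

After op 1 fill(2,0,B) [50 cells changed]:
BBBBBBBBW
BBBBBBBBW
BBBBBBBBB
BBBBBBBBB
BBBBBBGGB
BBBBBBGGB
BBBBBBBBB
After op 2 paint(2,2,R):
BBBBBBBBW
BBBBBBBBW
BBRBBBBBB
BBBBBBBBB
BBBBBBGGB
BBBBBBGGB
BBBBBBBBB
After op 3 paint(2,1,G):
BBBBBBBBW
BBBBBBBBW
BGRBBBBBB
BBBBBBBBB
BBBBBBGGB
BBBBBBGGB
BBBBBBBBB
After op 4 paint(0,1,W):
BWBBBBBBW
BBBBBBBBW
BGRBBBBBB
BBBBBBBBB
BBBBBBGGB
BBBBBBGGB
BBBBBBBBB
After op 5 fill(2,2,W) [1 cells changed]:
BWBBBBBBW
BBBBBBBBW
BGWBBBBBB
BBBBBBBBB
BBBBBBGGB
BBBBBBGGB
BBBBBBBBB
After op 6 fill(0,2,Y) [54 cells changed]:
YWYYYYYYW
YYYYYYYYW
YGWYYYYYY
YYYYYYYYY
YYYYYYGGY
YYYYYYGGY
YYYYYYYYY
After op 7 paint(2,7,W):
YWYYYYYYW
YYYYYYYYW
YGWYYYYWY
YYYYYYYYY
YYYYYYGGY
YYYYYYGGY
YYYYYYYYY

Answer: YWYYYYYYW
YYYYYYYYW
YGWYYYYWY
YYYYYYYYY
YYYYYYGGY
YYYYYYGGY
YYYYYYYYY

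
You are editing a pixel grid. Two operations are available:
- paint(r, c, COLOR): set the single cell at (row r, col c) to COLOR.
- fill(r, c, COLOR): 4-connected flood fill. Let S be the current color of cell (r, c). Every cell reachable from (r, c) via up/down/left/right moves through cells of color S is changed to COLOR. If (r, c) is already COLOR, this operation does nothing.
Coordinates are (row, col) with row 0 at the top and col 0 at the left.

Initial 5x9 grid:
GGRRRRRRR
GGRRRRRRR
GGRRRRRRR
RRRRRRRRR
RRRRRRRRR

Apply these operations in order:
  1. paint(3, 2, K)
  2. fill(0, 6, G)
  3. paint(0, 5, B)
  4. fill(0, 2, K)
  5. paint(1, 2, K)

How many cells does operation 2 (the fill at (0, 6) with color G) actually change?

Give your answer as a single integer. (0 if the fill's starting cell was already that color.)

Answer: 38

Derivation:
After op 1 paint(3,2,K):
GGRRRRRRR
GGRRRRRRR
GGRRRRRRR
RRKRRRRRR
RRRRRRRRR
After op 2 fill(0,6,G) [38 cells changed]:
GGGGGGGGG
GGGGGGGGG
GGGGGGGGG
GGKGGGGGG
GGGGGGGGG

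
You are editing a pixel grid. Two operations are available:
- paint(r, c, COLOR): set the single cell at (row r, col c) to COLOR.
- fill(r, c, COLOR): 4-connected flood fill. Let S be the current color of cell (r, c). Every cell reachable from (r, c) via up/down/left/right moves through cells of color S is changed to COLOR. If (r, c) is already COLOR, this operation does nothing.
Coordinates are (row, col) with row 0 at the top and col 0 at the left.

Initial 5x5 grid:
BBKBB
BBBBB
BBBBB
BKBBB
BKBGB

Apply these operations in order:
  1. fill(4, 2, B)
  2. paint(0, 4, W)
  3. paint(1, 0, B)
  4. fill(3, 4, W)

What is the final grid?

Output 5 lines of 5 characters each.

Answer: WWKWW
WWWWW
WWWWW
WKWWW
WKWGW

Derivation:
After op 1 fill(4,2,B) [0 cells changed]:
BBKBB
BBBBB
BBBBB
BKBBB
BKBGB
After op 2 paint(0,4,W):
BBKBW
BBBBB
BBBBB
BKBBB
BKBGB
After op 3 paint(1,0,B):
BBKBW
BBBBB
BBBBB
BKBBB
BKBGB
After op 4 fill(3,4,W) [20 cells changed]:
WWKWW
WWWWW
WWWWW
WKWWW
WKWGW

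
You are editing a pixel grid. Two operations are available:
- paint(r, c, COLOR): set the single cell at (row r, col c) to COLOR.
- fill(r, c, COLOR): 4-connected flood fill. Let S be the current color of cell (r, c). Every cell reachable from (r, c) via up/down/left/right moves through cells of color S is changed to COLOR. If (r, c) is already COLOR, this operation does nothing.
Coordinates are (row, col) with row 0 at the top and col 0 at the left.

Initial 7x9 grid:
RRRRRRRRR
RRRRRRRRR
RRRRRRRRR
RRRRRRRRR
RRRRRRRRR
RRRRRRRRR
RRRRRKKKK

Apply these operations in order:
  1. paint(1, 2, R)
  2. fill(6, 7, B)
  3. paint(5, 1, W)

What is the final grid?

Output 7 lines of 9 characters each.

Answer: RRRRRRRRR
RRRRRRRRR
RRRRRRRRR
RRRRRRRRR
RRRRRRRRR
RWRRRRRRR
RRRRRBBBB

Derivation:
After op 1 paint(1,2,R):
RRRRRRRRR
RRRRRRRRR
RRRRRRRRR
RRRRRRRRR
RRRRRRRRR
RRRRRRRRR
RRRRRKKKK
After op 2 fill(6,7,B) [4 cells changed]:
RRRRRRRRR
RRRRRRRRR
RRRRRRRRR
RRRRRRRRR
RRRRRRRRR
RRRRRRRRR
RRRRRBBBB
After op 3 paint(5,1,W):
RRRRRRRRR
RRRRRRRRR
RRRRRRRRR
RRRRRRRRR
RRRRRRRRR
RWRRRRRRR
RRRRRBBBB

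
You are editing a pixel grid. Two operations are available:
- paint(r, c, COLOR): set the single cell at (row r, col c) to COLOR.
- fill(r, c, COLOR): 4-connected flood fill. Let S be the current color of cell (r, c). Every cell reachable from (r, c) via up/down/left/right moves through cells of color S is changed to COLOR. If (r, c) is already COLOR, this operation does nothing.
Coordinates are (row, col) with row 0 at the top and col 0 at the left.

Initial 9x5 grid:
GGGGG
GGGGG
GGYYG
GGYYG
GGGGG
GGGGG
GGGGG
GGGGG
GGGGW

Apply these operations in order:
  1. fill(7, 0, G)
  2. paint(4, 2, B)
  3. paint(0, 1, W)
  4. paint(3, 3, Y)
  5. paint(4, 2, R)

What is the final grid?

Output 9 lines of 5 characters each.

After op 1 fill(7,0,G) [0 cells changed]:
GGGGG
GGGGG
GGYYG
GGYYG
GGGGG
GGGGG
GGGGG
GGGGG
GGGGW
After op 2 paint(4,2,B):
GGGGG
GGGGG
GGYYG
GGYYG
GGBGG
GGGGG
GGGGG
GGGGG
GGGGW
After op 3 paint(0,1,W):
GWGGG
GGGGG
GGYYG
GGYYG
GGBGG
GGGGG
GGGGG
GGGGG
GGGGW
After op 4 paint(3,3,Y):
GWGGG
GGGGG
GGYYG
GGYYG
GGBGG
GGGGG
GGGGG
GGGGG
GGGGW
After op 5 paint(4,2,R):
GWGGG
GGGGG
GGYYG
GGYYG
GGRGG
GGGGG
GGGGG
GGGGG
GGGGW

Answer: GWGGG
GGGGG
GGYYG
GGYYG
GGRGG
GGGGG
GGGGG
GGGGG
GGGGW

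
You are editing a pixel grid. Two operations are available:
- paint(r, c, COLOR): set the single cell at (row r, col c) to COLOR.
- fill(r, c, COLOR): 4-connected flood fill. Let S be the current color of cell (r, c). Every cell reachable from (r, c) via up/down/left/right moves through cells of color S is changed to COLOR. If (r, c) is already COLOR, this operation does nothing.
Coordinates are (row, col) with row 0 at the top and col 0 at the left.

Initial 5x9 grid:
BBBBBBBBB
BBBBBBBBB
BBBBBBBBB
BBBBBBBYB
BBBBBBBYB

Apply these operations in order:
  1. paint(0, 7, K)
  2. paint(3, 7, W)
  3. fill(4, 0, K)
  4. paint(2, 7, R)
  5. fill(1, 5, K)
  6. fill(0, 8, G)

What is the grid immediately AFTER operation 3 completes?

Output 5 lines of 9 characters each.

Answer: KKKKKKKKK
KKKKKKKKK
KKKKKKKKK
KKKKKKKWK
KKKKKKKYK

Derivation:
After op 1 paint(0,7,K):
BBBBBBBKB
BBBBBBBBB
BBBBBBBBB
BBBBBBBYB
BBBBBBBYB
After op 2 paint(3,7,W):
BBBBBBBKB
BBBBBBBBB
BBBBBBBBB
BBBBBBBWB
BBBBBBBYB
After op 3 fill(4,0,K) [42 cells changed]:
KKKKKKKKK
KKKKKKKKK
KKKKKKKKK
KKKKKKKWK
KKKKKKKYK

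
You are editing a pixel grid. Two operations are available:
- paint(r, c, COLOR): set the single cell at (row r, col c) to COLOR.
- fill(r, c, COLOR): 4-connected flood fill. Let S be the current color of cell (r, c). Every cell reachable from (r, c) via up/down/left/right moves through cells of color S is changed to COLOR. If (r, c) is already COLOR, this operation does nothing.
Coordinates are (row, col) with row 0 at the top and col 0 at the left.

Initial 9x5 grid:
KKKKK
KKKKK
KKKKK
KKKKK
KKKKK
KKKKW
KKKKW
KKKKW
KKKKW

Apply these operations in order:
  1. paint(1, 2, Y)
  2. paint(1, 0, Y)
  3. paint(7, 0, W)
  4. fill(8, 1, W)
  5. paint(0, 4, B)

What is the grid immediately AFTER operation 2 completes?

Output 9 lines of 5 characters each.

After op 1 paint(1,2,Y):
KKKKK
KKYKK
KKKKK
KKKKK
KKKKK
KKKKW
KKKKW
KKKKW
KKKKW
After op 2 paint(1,0,Y):
KKKKK
YKYKK
KKKKK
KKKKK
KKKKK
KKKKW
KKKKW
KKKKW
KKKKW

Answer: KKKKK
YKYKK
KKKKK
KKKKK
KKKKK
KKKKW
KKKKW
KKKKW
KKKKW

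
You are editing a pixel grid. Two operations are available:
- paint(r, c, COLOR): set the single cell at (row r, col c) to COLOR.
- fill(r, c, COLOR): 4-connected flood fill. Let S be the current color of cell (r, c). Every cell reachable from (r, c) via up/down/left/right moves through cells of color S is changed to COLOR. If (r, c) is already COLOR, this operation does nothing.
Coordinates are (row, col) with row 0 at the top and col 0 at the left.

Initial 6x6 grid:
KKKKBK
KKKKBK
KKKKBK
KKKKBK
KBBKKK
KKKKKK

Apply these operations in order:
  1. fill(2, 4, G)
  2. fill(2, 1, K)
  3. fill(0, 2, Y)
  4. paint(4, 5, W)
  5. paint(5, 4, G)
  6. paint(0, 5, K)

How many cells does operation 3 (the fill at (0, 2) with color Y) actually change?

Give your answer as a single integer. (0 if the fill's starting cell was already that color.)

After op 1 fill(2,4,G) [4 cells changed]:
KKKKGK
KKKKGK
KKKKGK
KKKKGK
KBBKKK
KKKKKK
After op 2 fill(2,1,K) [0 cells changed]:
KKKKGK
KKKKGK
KKKKGK
KKKKGK
KBBKKK
KKKKKK
After op 3 fill(0,2,Y) [30 cells changed]:
YYYYGY
YYYYGY
YYYYGY
YYYYGY
YBBYYY
YYYYYY

Answer: 30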